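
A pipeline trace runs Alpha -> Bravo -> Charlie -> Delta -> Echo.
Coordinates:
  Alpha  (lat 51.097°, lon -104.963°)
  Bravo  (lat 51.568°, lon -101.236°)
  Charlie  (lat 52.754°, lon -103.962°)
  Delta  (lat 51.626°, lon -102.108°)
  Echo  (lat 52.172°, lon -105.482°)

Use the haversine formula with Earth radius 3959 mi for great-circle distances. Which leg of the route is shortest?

Charlie–Delta

Leg distances:
Alpha→Bravo: 164.1 mi
Bravo→Charlie: 141.6 mi
Charlie→Delta: 110.6 mi
Delta→Echo: 148.7 mi
The shortest leg is Charlie–Delta at 110.6 mi.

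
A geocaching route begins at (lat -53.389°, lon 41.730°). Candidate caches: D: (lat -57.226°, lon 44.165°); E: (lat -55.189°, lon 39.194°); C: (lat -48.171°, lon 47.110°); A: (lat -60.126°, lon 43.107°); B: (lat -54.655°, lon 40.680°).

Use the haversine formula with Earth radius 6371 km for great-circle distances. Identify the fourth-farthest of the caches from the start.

E

Distance to each, sorted:
A: 753.8 km
C: 692.2 km
D: 453.6 km
E: 259.1 km
B: 156.6 km
The fourth-farthest is E at 259.1 km.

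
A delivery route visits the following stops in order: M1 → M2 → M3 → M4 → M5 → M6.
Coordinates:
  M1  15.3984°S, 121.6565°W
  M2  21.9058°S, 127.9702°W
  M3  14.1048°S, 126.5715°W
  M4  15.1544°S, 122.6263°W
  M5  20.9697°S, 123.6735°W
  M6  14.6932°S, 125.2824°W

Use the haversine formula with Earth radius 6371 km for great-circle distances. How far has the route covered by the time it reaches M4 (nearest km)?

2303 km

Leg distances:
M1→M2: 982.5 km  (cumulative 982.5 km)
M2→M3: 879.9 km  (cumulative 1862.5 km)
M3→M4: 440.2 km  (cumulative 2302.7 km)
Cumulative distance at M4 ≈ 2303 km.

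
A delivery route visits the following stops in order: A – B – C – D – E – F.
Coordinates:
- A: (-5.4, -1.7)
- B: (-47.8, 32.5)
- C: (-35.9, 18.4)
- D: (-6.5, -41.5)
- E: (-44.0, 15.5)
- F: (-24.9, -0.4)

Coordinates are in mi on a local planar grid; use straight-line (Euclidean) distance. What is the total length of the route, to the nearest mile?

Leg distances:
A→B: 54.5 mi  (cumulative 54.5 mi)
B→C: 18.5 mi  (cumulative 72.9 mi)
C→D: 66.7 mi  (cumulative 139.7 mi)
D→E: 68.2 mi  (cumulative 207.9 mi)
E→F: 24.9 mi  (cumulative 232.7 mi)
Total route length ≈ 233 mi.

233 mi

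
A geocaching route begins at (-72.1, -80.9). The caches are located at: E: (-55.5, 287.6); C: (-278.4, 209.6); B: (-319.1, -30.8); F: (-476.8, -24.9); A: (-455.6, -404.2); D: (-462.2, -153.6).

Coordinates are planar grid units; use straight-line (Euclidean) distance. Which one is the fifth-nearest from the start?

F

Distance to each, sorted:
B: 252.0
C: 356.3
E: 368.9
D: 396.8
F: 408.6
A: 501.6
The fifth-nearest is F at 408.6.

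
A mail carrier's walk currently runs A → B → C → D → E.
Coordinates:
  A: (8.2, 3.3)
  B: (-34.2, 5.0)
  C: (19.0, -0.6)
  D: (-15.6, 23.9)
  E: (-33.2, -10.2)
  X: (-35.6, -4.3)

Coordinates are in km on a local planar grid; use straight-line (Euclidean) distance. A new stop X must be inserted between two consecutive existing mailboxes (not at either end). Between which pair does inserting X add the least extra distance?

Added distance for inserting X between each consecutive pair:
A–B: 11.4 km
B–C: 10.6 km
C–D: 46.9 km
D–E: 2.6 km
Smallest added distance is 2.6 km, inserting between D and E.

between D and E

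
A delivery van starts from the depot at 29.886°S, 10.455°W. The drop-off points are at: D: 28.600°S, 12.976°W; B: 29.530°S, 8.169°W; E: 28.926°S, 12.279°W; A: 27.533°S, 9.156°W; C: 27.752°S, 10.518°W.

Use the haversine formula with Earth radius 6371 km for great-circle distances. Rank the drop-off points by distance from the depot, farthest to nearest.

A, D, C, B, E

Computing each great-circle distance from 29.886°S, 10.455°W:
A 27.533°S, 9.156°W: 290.7 km
D 28.600°S, 12.976°W: 283.3 km
C 27.752°S, 10.518°W: 237.4 km
B 29.530°S, 8.169°W: 224.3 km
E 28.926°S, 12.279°W: 206.4 km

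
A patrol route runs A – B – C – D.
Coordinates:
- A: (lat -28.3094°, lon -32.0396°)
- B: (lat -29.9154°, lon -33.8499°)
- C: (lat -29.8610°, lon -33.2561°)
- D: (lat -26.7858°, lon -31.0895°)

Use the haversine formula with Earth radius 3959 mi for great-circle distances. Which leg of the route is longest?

Leg distances:
A→B: 155.7 mi
B→C: 35.8 mi
C→D: 250.0 mi
The longest leg is C–D at 250.0 mi.

C–D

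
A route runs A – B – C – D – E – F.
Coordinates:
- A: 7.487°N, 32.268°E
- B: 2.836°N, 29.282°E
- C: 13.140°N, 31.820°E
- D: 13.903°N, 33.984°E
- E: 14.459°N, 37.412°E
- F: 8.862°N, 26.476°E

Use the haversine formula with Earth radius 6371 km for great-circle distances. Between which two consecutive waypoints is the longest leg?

Leg distances:
A→B: 613.8 km
B→C: 1179.3 km
C→D: 248.9 km
D→E: 374.7 km
E→F: 1343.2 km
The longest leg is E–F at 1343.2 km.

E–F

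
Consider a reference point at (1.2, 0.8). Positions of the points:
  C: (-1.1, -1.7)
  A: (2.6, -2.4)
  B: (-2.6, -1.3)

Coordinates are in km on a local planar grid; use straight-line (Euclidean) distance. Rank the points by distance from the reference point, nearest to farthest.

C, A, B

Distance from the reference point at (1.2, 0.8) to each:
C (-1.1, -1.7): 3.4 km
A (2.6, -2.4): 3.5 km
B (-2.6, -1.3): 4.3 km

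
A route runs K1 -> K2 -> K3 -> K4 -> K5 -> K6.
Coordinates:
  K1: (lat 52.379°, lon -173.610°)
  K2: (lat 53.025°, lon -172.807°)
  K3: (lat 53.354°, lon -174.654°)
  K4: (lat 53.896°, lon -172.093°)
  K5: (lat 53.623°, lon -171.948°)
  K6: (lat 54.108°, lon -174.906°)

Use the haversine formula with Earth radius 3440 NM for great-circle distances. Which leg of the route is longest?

K5–K6

Leg distances:
K1→K2: 48.6 NM
K2→K3: 69.3 NM
K3→K4: 96.8 NM
K4→K5: 17.2 NM
K5→K6: 108.7 NM
The longest leg is K5–K6 at 108.7 NM.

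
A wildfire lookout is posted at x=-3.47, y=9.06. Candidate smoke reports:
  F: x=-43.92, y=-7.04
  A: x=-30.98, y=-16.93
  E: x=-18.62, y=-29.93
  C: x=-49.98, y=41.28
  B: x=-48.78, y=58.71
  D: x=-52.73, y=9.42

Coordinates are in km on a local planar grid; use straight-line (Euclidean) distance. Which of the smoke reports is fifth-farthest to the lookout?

E

Distance to each, sorted:
B: 67.2 km
C: 56.6 km
D: 49.3 km
F: 43.5 km
E: 41.8 km
A: 37.8 km
The fifth-farthest is E at 41.8 km.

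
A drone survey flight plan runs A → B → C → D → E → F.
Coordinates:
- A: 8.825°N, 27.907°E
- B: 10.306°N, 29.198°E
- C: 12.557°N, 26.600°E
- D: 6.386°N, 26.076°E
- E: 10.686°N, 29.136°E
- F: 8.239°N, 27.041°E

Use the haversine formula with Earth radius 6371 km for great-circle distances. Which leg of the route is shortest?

A–B

Leg distances:
A→B: 217.2 km
B→C: 377.9 km
C→D: 688.6 km
D→E: 584.6 km
E→F: 356.1 km
The shortest leg is A–B at 217.2 km.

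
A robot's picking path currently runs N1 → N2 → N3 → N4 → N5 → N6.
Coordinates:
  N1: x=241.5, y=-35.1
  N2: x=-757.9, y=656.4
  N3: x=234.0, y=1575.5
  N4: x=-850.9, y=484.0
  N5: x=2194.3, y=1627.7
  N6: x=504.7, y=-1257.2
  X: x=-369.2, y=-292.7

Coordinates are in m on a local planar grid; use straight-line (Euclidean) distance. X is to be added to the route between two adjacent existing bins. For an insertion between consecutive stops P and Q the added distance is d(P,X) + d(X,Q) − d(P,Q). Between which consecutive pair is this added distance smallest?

between N1 and N2

Added distance for inserting X between each consecutive pair:
N1–N2: 473.1 m
N2–N3: 1636.5 m
N3–N4: 1338.2 m
N4–N5: 864.1 m
N5–N6: 1161.3 m
Smallest added distance is 473.1 m, inserting between N1 and N2.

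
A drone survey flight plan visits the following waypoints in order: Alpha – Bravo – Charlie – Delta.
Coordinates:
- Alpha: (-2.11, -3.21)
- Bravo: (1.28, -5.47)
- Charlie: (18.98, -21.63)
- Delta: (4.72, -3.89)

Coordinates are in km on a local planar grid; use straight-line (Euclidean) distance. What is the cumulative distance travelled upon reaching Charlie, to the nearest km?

Leg distances:
Alpha→Bravo: 4.1 km  (cumulative 4.1 km)
Bravo→Charlie: 24.0 km  (cumulative 28.0 km)
Cumulative distance at Charlie ≈ 28 km.

28 km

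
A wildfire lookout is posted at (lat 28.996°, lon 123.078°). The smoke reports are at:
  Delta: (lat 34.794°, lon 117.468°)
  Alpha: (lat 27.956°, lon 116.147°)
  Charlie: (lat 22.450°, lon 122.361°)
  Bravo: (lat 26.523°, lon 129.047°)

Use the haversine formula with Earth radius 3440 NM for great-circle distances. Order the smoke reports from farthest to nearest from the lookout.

Computing each great-circle distance from (lat 28.996°, lon 123.078°):
Delta (lat 34.794°, lon 117.468°): 450.3 NM
Charlie (lat 22.450°, lon 122.361°): 394.9 NM
Alpha (lat 27.956°, lon 116.147°): 371.0 NM
Bravo (lat 26.523°, lon 129.047°): 350.1 NM

Delta, Charlie, Alpha, Bravo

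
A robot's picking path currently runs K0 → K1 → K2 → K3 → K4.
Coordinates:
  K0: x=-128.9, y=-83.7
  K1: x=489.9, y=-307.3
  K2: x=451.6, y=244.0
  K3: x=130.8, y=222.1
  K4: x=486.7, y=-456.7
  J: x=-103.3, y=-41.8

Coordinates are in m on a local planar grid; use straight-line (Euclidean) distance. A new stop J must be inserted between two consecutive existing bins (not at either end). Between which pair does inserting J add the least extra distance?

Added distance for inserting J between each consecutive pair:
K0–K1: 41.0 m
K1–K2: 721.5 m
K2–K3: 655.4 m
K3–K4: 307.6 m
Smallest added distance is 41.0 m, inserting between K0 and K1.

between K0 and K1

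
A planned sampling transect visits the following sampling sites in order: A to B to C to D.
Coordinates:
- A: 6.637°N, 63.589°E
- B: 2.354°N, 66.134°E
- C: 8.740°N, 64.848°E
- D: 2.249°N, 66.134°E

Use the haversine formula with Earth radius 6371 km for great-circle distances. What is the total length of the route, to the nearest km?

Leg distances:
A→B: 553.5 km  (cumulative 553.5 km)
B→C: 724.2 km  (cumulative 1277.7 km)
C→D: 735.7 km  (cumulative 2013.4 km)
Total route length ≈ 2013 km.

2013 km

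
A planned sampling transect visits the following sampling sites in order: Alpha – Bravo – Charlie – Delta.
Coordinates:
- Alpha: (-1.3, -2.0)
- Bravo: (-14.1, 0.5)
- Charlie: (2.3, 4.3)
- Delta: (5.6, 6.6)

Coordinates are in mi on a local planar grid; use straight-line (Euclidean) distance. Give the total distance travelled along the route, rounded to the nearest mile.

Leg distances:
Alpha→Bravo: 13.0 mi  (cumulative 13.0 mi)
Bravo→Charlie: 16.8 mi  (cumulative 29.9 mi)
Charlie→Delta: 4.0 mi  (cumulative 33.9 mi)
Total route length ≈ 34 mi.

34 mi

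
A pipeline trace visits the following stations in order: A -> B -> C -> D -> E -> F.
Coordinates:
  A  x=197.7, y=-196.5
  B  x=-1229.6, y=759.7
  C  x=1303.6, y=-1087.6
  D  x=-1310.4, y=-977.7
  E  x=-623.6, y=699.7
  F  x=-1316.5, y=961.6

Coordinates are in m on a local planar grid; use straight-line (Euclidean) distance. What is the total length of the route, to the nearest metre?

10023 m

Leg distances:
A→B: 1718.0 m  (cumulative 1718.0 m)
B→C: 3135.2 m  (cumulative 4853.2 m)
C→D: 2616.3 m  (cumulative 7469.5 m)
D→E: 1812.6 m  (cumulative 9282.1 m)
E→F: 740.7 m  (cumulative 10022.8 m)
Total route length ≈ 10023 m.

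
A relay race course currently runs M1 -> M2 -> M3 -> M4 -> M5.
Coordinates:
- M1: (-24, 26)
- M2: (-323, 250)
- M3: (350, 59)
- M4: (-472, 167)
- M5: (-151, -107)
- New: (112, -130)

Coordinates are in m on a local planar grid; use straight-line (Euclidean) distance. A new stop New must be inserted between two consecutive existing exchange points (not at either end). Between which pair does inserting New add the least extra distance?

between M3 and M4

Added distance for inserting New between each consecutive pair:
M1–M2: 411.0 m
M2–M3: 181.9 m
M3–M4: 130.0 m
M4–M5: 497.1 m
Smallest added distance is 130.0 m, inserting between M3 and M4.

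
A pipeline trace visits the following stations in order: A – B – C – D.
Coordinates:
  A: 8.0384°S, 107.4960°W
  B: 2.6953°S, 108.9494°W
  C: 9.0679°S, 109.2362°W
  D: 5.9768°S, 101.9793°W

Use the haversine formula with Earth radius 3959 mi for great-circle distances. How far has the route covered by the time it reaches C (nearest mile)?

Leg distances:
A→B: 382.5 mi  (cumulative 382.5 mi)
B→C: 440.8 mi  (cumulative 823.3 mi)
Cumulative distance at C ≈ 823 mi.

823 mi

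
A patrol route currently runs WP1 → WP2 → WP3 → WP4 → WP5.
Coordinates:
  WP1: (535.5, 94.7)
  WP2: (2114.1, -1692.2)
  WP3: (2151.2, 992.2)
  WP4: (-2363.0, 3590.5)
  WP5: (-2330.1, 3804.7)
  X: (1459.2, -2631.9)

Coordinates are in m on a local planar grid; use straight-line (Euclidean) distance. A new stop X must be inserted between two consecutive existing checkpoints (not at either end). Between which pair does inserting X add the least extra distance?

between WP1 and WP2

Added distance for inserting X between each consecutive pair:
WP1–WP2: 1639.9 m
WP2–WP3: 2150.3 m
WP3–WP4: 5783.6 m
WP4–WP5: 14555.0 m
Smallest added distance is 1639.9 m, inserting between WP1 and WP2.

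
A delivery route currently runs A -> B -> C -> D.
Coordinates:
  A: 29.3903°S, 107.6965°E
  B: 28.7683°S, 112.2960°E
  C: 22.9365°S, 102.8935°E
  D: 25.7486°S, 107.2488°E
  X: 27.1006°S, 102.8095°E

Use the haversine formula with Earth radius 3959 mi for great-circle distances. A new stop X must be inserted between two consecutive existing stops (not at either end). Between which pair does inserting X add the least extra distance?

between B and C

Added distance for inserting X between each consecutive pair:
A–B: 646.1 mi
B–C: 168.4 mi
C–D: 241.9 mi
Smallest added distance is 168.4 mi, inserting between B and C.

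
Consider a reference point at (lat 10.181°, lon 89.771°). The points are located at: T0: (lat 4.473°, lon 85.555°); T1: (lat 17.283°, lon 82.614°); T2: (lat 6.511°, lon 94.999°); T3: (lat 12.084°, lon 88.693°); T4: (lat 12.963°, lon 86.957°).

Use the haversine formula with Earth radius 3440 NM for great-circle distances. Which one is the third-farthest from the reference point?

T2

Distances from the reference point ((lat 10.181°, lon 89.771°)):
T1: 596.5 NM
T0: 424.8 NM
T2: 380.7 NM
T4: 235.1 NM
T3: 130.7 NM
The third-farthest is T2 at 380.7 NM.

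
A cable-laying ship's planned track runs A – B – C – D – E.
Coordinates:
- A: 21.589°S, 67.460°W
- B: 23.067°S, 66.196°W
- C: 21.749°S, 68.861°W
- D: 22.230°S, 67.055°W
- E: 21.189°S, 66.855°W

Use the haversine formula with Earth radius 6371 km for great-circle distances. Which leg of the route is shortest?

Leg distances:
A→B: 209.6 km
B→C: 310.7 km
C→D: 193.7 km
D→E: 117.6 km
The shortest leg is D–E at 117.6 km.

D–E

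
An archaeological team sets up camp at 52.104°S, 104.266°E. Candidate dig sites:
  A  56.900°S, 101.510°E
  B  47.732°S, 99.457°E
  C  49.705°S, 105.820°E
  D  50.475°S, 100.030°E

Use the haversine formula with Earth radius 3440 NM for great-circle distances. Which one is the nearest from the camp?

Distance to each, sorted:
C: 155.6 NM
D: 186.7 NM
A: 303.5 NM
B: 321.5 NM
The nearest is C at 155.6 NM.

C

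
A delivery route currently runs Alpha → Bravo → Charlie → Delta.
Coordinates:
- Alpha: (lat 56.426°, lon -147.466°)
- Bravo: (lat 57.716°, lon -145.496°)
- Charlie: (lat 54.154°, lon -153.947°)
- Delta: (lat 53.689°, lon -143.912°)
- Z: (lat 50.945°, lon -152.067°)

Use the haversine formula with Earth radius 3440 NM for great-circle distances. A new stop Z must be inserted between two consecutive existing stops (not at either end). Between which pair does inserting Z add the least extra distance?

between Charlie and Delta

Added distance for inserting Z between each consecutive pair:
Alpha–Bravo: 733.3 NM
Bravo–Charlie: 315.9 NM
Charlie–Delta: 190.3 NM
Smallest added distance is 190.3 NM, inserting between Charlie and Delta.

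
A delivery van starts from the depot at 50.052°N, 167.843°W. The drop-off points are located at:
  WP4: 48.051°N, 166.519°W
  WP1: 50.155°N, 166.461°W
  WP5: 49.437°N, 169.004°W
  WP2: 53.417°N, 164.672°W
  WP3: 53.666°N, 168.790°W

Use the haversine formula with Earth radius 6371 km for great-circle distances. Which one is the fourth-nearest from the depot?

WP3

Distances from the depot (50.052°N, 167.843°W):
WP1: 99.2 km
WP5: 107.9 km
WP4: 242.5 km
WP3: 407.1 km
WP2: 433.1 km
The fourth-nearest is WP3 at 407.1 km.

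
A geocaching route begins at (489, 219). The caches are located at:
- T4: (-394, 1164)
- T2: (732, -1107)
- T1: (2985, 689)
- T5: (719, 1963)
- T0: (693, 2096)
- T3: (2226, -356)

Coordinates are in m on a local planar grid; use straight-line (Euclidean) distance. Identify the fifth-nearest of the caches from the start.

Distance to each, sorted:
T4: 1293.3 m
T2: 1348.1 m
T5: 1759.1 m
T3: 1829.7 m
T0: 1888.1 m
T1: 2539.9 m
The fifth-nearest is T0 at 1888.1 m.

T0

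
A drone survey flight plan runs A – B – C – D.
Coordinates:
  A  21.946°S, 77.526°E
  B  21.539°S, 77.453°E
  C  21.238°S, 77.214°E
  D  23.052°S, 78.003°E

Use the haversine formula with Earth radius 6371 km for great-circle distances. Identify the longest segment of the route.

Leg distances:
A→B: 45.9 km
B→C: 41.6 km
C→D: 217.5 km
The longest leg is C–D at 217.5 km.

C–D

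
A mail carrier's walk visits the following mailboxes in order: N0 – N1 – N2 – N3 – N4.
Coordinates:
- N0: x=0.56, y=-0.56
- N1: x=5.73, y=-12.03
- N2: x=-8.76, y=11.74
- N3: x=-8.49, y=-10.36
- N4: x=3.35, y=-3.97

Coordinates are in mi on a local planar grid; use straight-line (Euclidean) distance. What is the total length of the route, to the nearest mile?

Leg distances:
N0→N1: 12.6 mi  (cumulative 12.6 mi)
N1→N2: 27.8 mi  (cumulative 40.4 mi)
N2→N3: 22.1 mi  (cumulative 62.5 mi)
N3→N4: 13.5 mi  (cumulative 76.0 mi)
Total route length ≈ 76 mi.

76 mi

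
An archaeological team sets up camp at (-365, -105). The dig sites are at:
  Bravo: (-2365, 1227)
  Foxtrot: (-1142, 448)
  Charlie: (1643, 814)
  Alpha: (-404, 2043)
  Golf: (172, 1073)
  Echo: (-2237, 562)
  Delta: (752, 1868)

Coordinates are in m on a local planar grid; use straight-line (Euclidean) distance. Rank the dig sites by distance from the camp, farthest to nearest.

Bravo, Delta, Charlie, Alpha, Echo, Golf, Foxtrot

Distances from the camp:
Bravo (-2365, 1227): 2403.0 m
Delta (752, 1868): 2267.2 m
Charlie (1643, 814): 2208.3 m
Alpha (-404, 2043): 2148.4 m
Echo (-2237, 562): 1987.3 m
Golf (172, 1073): 1294.6 m
Foxtrot (-1142, 448): 953.7 m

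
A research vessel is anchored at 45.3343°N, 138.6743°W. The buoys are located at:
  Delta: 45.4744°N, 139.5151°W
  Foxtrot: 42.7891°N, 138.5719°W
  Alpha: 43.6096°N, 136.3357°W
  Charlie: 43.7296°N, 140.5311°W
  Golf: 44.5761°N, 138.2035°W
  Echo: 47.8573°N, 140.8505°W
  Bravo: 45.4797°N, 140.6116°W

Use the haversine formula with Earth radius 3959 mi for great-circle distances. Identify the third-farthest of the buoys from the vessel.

Alpha

Distance to each, sorted:
Echo: 202.6 mi
Foxtrot: 175.9 mi
Alpha: 165.8 mi
Charlie: 143.7 mi
Bravo: 94.5 mi
Golf: 57.2 mi
Delta: 41.9 mi
The third-farthest is Alpha at 165.8 mi.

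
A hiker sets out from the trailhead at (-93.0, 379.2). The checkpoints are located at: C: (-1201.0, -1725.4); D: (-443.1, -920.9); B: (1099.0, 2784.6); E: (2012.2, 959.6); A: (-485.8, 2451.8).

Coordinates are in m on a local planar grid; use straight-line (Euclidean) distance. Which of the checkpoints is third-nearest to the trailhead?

E

Distance to each, sorted:
D: 1346.4 m
A: 2109.5 m
E: 2183.7 m
C: 2378.4 m
B: 2684.6 m
The third-nearest is E at 2183.7 m.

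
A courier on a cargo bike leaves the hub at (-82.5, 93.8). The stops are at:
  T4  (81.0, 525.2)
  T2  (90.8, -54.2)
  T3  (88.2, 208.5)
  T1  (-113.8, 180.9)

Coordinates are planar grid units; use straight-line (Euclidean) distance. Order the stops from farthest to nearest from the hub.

Computing each straight-line distance from (-82.5, 93.8):
T4 (81.0, 525.2): 461.3
T2 (90.8, -54.2): 227.9
T3 (88.2, 208.5): 205.7
T1 (-113.8, 180.9): 92.6

T4, T2, T3, T1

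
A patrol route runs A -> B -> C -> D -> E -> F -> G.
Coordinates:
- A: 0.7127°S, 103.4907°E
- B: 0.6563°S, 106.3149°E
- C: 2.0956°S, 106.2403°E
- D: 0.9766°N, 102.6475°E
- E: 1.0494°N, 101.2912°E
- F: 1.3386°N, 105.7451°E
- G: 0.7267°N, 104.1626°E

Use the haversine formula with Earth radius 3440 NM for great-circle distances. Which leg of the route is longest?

Leg distances:
A→B: 169.6 NM
B→C: 86.5 NM
C→D: 283.8 NM
D→E: 81.5 NM
E→F: 267.9 NM
F→G: 101.9 NM
The longest leg is C–D at 283.8 NM.

C–D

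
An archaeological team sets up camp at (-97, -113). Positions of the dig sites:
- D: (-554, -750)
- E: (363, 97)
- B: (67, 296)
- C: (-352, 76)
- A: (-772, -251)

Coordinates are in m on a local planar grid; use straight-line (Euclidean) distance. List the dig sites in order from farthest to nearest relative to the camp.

Distance from the camp at (-97, -113) to each:
D (-554, -750): 784.0 m
A (-772, -251): 689.0 m
E (363, 97): 505.7 m
B (67, 296): 440.7 m
C (-352, 76): 317.4 m

D, A, E, B, C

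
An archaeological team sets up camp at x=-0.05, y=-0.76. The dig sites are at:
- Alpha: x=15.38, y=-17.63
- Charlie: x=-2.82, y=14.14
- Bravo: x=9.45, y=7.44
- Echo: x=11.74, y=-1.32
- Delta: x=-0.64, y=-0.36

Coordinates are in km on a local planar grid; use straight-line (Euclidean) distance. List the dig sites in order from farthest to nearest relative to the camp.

Alpha, Charlie, Bravo, Echo, Delta

Distance from the camp at x=-0.05, y=-0.76 to each:
Alpha x=15.38, y=-17.63: 22.9 km
Charlie x=-2.82, y=14.14: 15.2 km
Bravo x=9.45, y=7.44: 12.5 km
Echo x=11.74, y=-1.32: 11.8 km
Delta x=-0.64, y=-0.36: 0.7 km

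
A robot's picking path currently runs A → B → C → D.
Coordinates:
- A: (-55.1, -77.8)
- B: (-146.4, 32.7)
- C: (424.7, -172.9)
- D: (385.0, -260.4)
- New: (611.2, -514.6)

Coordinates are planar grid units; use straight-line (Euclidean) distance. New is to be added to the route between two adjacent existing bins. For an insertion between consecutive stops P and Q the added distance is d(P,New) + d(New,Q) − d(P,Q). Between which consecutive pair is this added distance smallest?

Added distance for inserting New between each consecutive pair:
A–B: 1588.0
B–C: 716.9
C–D: 633.5
Smallest added distance is 633.5, inserting between C and D.

between C and D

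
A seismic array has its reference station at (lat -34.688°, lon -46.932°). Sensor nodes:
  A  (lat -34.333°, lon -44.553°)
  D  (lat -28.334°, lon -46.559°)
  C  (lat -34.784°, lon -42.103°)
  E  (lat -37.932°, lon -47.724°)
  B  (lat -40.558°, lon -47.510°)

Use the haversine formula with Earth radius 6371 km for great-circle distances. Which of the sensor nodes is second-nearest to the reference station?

E

Distances from the reference station ((lat -34.688°, lon -46.932°)):
A: 221.5 km
E: 367.6 km
C: 441.4 km
B: 654.7 km
D: 707.4 km
The second-nearest is E at 367.6 km.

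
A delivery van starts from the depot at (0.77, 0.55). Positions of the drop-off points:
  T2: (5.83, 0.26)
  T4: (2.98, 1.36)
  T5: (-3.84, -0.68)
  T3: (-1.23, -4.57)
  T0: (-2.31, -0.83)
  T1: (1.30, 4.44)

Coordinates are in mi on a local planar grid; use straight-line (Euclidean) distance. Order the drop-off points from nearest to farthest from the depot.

T4, T0, T1, T5, T2, T3

Distance from the depot at (0.77, 0.55) to each:
T4 (2.98, 1.36): 2.4 mi
T0 (-2.31, -0.83): 3.4 mi
T1 (1.30, 4.44): 3.9 mi
T5 (-3.84, -0.68): 4.8 mi
T2 (5.83, 0.26): 5.1 mi
T3 (-1.23, -4.57): 5.5 mi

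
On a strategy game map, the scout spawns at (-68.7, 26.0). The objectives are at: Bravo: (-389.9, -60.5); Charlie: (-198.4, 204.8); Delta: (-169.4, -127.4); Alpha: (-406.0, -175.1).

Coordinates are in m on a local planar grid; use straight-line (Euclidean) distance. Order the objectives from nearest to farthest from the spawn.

Computing each straight-line distance from (-68.7, 26.0):
Delta (-169.4, -127.4): 183.5 m
Charlie (-198.4, 204.8): 220.9 m
Bravo (-389.9, -60.5): 332.6 m
Alpha (-406.0, -175.1): 392.7 m

Delta, Charlie, Bravo, Alpha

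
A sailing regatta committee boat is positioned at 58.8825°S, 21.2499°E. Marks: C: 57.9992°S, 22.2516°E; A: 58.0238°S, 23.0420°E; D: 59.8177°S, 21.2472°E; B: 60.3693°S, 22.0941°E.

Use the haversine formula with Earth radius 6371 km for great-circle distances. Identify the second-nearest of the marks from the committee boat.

C

Distance to each, sorted:
D: 104.0 km
C: 114.2 km
A: 141.4 km
B: 172.0 km
The second-nearest is C at 114.2 km.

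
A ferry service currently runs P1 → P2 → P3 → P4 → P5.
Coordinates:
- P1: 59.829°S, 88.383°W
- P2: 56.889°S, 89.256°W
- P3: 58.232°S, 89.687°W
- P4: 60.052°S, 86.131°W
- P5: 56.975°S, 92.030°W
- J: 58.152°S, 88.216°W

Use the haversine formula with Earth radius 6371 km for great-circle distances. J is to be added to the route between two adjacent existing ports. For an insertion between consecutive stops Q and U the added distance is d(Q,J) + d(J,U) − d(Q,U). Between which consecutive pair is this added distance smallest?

Added distance for inserting J between each consecutive pair:
P1–P2: 9.4 km
P2–P3: 88.7 km
P3–P4: 42.7 km
P4–P5: 21.0 km
Smallest added distance is 9.4 km, inserting between P1 and P2.

between P1 and P2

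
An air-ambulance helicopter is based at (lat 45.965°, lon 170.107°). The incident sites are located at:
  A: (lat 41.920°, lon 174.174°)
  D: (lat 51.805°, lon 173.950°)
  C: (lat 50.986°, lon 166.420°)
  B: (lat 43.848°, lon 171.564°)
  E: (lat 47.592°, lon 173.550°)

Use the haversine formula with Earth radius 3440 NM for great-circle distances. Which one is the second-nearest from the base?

Distance to each, sorted:
B: 141.4 NM
E: 172.0 NM
A: 299.7 NM
C: 335.2 NM
D: 381.9 NM
The second-nearest is E at 172.0 NM.

E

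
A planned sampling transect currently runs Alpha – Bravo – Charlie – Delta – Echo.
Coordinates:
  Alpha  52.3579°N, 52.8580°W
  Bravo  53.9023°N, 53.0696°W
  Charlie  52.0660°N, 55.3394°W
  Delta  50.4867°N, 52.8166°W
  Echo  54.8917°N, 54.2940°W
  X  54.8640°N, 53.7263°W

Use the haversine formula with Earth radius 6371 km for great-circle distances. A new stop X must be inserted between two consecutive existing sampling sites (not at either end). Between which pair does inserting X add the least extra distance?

between Delta and Echo

Added distance for inserting X between each consecutive pair:
Alpha–Bravo: 227.3 km
Bravo–Charlie: 189.5 km
Charlie–Delta: 571.3 km
Delta–Echo: 27.2 km
Smallest added distance is 27.2 km, inserting between Delta and Echo.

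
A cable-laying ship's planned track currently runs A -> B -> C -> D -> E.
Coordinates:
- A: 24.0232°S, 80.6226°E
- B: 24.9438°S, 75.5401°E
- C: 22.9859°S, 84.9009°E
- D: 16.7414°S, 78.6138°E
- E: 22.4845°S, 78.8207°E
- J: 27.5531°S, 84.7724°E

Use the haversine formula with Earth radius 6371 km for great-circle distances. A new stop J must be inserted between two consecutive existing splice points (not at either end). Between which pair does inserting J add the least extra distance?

between B and C

Added distance for inserting J between each consecutive pair:
A–B: 1012.1 km
B–C: 497.6 km
C–D: 910.7 km
D–E: 1542.3 km
Smallest added distance is 497.6 km, inserting between B and C.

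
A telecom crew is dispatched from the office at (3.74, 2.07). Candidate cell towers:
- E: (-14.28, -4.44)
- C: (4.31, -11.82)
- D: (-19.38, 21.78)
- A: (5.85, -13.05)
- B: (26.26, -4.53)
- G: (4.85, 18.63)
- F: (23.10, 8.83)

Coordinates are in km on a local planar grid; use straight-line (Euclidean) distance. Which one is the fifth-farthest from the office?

G

Distances from the office ((3.74, 2.07)):
D: 30.4 km
B: 23.5 km
F: 20.5 km
E: 19.2 km
G: 16.6 km
A: 15.3 km
C: 13.9 km
The fifth-farthest is G at 16.6 km.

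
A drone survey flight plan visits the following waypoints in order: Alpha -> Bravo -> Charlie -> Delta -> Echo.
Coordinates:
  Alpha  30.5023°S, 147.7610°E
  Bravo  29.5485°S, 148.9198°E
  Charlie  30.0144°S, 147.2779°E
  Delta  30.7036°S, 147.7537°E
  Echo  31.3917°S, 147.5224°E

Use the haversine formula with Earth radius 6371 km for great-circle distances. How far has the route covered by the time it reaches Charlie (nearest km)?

321 km

Leg distances:
Alpha→Bravo: 153.9 km  (cumulative 153.9 km)
Bravo→Charlie: 166.7 km  (cumulative 320.6 km)
Cumulative distance at Charlie ≈ 321 km.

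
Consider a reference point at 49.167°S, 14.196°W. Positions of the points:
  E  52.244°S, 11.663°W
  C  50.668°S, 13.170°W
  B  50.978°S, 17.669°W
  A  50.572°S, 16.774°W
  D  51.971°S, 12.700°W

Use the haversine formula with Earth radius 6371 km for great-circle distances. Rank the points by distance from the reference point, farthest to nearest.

E, D, B, A, C

Computing each great-circle distance from 49.167°S, 14.196°W:
E 52.244°S, 11.663°W: 385.8 km
D 51.971°S, 12.700°W: 329.2 km
B 50.978°S, 17.669°W: 319.3 km
A 50.572°S, 16.774°W: 241.9 km
C 50.668°S, 13.170°W: 182.3 km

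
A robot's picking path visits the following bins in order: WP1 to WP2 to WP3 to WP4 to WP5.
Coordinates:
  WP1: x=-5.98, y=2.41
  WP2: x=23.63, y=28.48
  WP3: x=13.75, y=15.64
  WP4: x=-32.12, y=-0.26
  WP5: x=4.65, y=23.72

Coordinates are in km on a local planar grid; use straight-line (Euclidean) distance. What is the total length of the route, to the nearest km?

Leg distances:
WP1→WP2: 39.5 km  (cumulative 39.5 km)
WP2→WP3: 16.2 km  (cumulative 55.7 km)
WP3→WP4: 48.5 km  (cumulative 104.2 km)
WP4→WP5: 43.9 km  (cumulative 148.1 km)
Total route length ≈ 148 km.

148 km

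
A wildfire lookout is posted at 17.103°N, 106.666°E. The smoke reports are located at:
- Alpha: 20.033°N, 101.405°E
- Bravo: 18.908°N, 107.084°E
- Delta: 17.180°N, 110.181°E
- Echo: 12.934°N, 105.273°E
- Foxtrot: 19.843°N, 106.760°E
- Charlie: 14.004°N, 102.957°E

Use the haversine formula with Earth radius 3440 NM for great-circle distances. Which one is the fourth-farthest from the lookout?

Delta

Distances from the lookout (17.103°N, 106.666°E):
Alpha: 347.2 NM
Charlie: 284.0 NM
Echo: 263.0 NM
Delta: 201.7 NM
Foxtrot: 164.6 NM
Bravo: 111.0 NM
The fourth-farthest is Delta at 201.7 NM.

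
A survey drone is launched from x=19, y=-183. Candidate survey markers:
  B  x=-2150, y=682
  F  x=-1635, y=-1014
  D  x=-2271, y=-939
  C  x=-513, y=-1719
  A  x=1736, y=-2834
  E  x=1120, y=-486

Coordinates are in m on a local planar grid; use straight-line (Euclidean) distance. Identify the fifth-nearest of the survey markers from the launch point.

D

Distance to each, sorted:
E: 1141.9 m
C: 1625.5 m
F: 1851.0 m
B: 2335.1 m
D: 2411.6 m
A: 3158.5 m
The fifth-nearest is D at 2411.6 m.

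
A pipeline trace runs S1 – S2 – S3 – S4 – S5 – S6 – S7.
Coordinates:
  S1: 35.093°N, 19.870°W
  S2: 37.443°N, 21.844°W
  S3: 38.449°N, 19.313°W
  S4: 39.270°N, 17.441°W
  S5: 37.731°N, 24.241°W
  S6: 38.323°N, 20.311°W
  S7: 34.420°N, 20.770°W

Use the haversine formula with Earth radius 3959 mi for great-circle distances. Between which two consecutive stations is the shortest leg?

S3–S4

Leg distances:
S1→S2: 196.1 mi
S2→S3: 154.4 mi
S3→S4: 115.6 mi
S4→S5: 382.7 mi
S5→S6: 217.8 mi
S6→S7: 270.9 mi
The shortest leg is S3–S4 at 115.6 mi.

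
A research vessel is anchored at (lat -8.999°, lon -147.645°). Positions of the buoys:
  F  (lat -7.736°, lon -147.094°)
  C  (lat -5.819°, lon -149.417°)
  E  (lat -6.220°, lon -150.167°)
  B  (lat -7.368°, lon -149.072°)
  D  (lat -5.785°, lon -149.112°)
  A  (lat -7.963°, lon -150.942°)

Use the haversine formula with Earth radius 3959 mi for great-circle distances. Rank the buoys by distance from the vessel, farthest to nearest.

Distances from the vessel:
E (lat -6.220°, lon -150.167°): 258.3 mi
C (lat -5.819°, lon -149.417°): 251.0 mi
D (lat -5.785°, lon -149.112°): 243.8 mi
A (lat -7.963°, lon -150.942°): 236.4 mi
B (lat -7.368°, lon -149.072°): 149.1 mi
F (lat -7.736°, lon -147.094°): 95.1 mi

E, C, D, A, B, F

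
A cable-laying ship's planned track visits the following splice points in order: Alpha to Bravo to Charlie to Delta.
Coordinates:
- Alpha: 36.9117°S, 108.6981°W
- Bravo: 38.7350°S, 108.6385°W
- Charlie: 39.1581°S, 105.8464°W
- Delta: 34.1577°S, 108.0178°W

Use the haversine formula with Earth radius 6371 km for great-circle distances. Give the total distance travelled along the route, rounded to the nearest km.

Leg distances:
Alpha→Bravo: 202.8 km  (cumulative 202.8 km)
Bravo→Charlie: 246.0 km  (cumulative 448.8 km)
Charlie→Delta: 588.7 km  (cumulative 1037.5 km)
Total route length ≈ 1038 km.

1038 km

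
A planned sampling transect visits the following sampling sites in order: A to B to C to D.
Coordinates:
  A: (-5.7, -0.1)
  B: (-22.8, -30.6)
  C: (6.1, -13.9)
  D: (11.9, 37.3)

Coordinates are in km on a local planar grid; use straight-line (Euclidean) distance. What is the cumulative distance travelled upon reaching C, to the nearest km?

68 km

Leg distances:
A→B: 35.0 km  (cumulative 35.0 km)
B→C: 33.4 km  (cumulative 68.3 km)
Cumulative distance at C ≈ 68 km.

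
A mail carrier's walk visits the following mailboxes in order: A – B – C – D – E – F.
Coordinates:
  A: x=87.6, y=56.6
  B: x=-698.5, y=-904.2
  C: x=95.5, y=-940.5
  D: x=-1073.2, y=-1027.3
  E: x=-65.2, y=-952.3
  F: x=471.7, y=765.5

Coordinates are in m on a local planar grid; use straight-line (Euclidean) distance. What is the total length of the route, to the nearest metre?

Leg distances:
A→B: 1241.4 m  (cumulative 1241.4 m)
B→C: 794.8 m  (cumulative 2036.2 m)
C→D: 1171.9 m  (cumulative 3208.2 m)
D→E: 1010.8 m  (cumulative 4218.9 m)
E→F: 1799.7 m  (cumulative 6018.7 m)
Total route length ≈ 6019 m.

6019 m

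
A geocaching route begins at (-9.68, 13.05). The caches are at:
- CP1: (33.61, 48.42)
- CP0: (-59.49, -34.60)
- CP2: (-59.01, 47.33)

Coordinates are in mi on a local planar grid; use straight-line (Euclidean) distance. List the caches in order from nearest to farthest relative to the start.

CP1, CP2, CP0

Computing each straight-line distance from (-9.68, 13.05):
CP1 (33.61, 48.42): 55.9 mi
CP2 (-59.01, 47.33): 60.1 mi
CP0 (-59.49, -34.60): 68.9 mi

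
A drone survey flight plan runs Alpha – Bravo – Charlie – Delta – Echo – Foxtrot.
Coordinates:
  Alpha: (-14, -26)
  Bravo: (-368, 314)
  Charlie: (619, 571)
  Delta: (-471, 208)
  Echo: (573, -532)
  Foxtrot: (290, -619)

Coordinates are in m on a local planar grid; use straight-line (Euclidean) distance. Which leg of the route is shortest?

Leg distances:
Alpha→Bravo: 490.8 m
Bravo→Charlie: 1019.9 m
Charlie→Delta: 1148.9 m
Delta→Echo: 1279.7 m
Echo→Foxtrot: 296.1 m
The shortest leg is Echo–Foxtrot at 296.1 m.

Echo–Foxtrot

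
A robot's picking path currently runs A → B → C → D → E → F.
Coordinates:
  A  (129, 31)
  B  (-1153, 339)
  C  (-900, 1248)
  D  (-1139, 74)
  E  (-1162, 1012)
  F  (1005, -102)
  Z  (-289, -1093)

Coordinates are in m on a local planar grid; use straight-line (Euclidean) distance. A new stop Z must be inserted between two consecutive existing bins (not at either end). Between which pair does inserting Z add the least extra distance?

between E and F

Added distance for inserting Z between each consecutive pair:
A–B: 1553.2 m
B–C: 3148.3 m
C–D: 2665.1 m
D–E: 2784.3 m
E–F: 1472.2 m
Smallest added distance is 1472.2 m, inserting between E and F.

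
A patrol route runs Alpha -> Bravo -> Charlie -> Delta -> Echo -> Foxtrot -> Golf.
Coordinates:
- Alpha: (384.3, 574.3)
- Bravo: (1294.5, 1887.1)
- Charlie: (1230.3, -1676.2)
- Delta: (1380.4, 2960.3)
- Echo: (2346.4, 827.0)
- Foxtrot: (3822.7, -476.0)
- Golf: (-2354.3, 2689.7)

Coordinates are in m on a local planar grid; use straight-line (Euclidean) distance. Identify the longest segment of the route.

Foxtrot–Golf

Leg distances:
Alpha→Bravo: 1597.5 m
Bravo→Charlie: 3563.9 m
Charlie→Delta: 4638.9 m
Delta→Echo: 2341.8 m
Echo→Foxtrot: 1969.1 m
Foxtrot→Golf: 6941.0 m
The longest leg is Foxtrot–Golf at 6941.0 m.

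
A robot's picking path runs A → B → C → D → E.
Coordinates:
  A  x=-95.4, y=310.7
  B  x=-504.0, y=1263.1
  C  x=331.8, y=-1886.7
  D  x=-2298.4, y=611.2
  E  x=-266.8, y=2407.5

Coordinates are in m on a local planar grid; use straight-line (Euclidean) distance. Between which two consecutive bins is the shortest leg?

A–B

Leg distances:
A→B: 1036.3 m
B→C: 3258.8 m
C→D: 3627.3 m
D→E: 2711.8 m
The shortest leg is A–B at 1036.3 m.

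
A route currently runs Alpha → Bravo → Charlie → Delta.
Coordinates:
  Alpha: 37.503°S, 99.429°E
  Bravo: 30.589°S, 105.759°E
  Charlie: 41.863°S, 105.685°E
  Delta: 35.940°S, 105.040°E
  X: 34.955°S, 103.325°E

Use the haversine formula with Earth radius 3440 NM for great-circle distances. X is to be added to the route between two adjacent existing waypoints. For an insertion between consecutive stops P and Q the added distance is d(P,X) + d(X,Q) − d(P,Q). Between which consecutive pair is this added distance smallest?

Added distance for inserting X between each consecutive pair:
Alpha–Bravo: 11.6 NM
Bravo–Charlie: 41.9 NM
Charlie–Delta: 175.1 NM
Smallest added distance is 11.6 NM, inserting between Alpha and Bravo.

between Alpha and Bravo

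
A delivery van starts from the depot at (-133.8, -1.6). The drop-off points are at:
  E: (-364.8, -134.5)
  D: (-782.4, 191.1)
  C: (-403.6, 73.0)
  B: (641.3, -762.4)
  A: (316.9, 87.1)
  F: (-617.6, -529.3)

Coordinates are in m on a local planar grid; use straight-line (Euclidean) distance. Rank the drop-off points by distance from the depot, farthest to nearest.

Distance from the depot at (-133.8, -1.6) to each:
B (641.3, -762.4): 1086.1 m
F (-617.6, -529.3): 715.9 m
D (-782.4, 191.1): 676.6 m
A (316.9, 87.1): 459.3 m
C (-403.6, 73.0): 279.9 m
E (-364.8, -134.5): 266.5 m

B, F, D, A, C, E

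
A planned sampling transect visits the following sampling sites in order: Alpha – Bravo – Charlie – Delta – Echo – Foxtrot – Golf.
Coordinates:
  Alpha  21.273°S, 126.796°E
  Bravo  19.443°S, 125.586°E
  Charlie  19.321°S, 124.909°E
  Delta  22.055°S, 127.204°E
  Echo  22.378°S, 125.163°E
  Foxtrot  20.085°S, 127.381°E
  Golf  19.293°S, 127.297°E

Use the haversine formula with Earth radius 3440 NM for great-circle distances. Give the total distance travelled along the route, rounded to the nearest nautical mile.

725 NM

Leg distances:
Alpha→Bravo: 129.3 NM  (cumulative 129.3 NM)
Bravo→Charlie: 39.0 NM  (cumulative 168.3 NM)
Charlie→Delta: 208.7 NM  (cumulative 377.0 NM)
Delta→Echo: 115.1 NM  (cumulative 492.1 NM)
Echo→Foxtrot: 185.4 NM  (cumulative 677.5 NM)
Foxtrot→Golf: 47.8 NM  (cumulative 725.2 NM)
Total route length ≈ 725 NM.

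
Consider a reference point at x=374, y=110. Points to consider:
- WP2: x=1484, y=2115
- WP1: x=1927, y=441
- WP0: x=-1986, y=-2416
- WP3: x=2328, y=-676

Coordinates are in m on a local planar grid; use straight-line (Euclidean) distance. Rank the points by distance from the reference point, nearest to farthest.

WP1, WP3, WP2, WP0

Distance from the reference point at x=374, y=110 to each:
WP1 x=1927, y=441: 1587.9 m
WP3 x=2328, y=-676: 2106.2 m
WP2 x=1484, y=2115: 2291.8 m
WP0 x=-1986, y=-2416: 3456.9 m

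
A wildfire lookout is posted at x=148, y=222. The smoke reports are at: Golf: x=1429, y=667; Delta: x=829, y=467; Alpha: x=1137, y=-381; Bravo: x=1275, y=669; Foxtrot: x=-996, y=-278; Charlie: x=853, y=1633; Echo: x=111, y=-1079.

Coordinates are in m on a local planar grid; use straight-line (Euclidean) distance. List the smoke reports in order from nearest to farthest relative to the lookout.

Distances from the lookout:
Delta x=829, y=467: 723.7 m
Alpha x=1137, y=-381: 1158.3 m
Bravo x=1275, y=669: 1212.4 m
Foxtrot x=-996, y=-278: 1248.5 m
Echo x=111, y=-1079: 1301.5 m
Golf x=1429, y=667: 1356.1 m
Charlie x=853, y=1633: 1577.3 m

Delta, Alpha, Bravo, Foxtrot, Echo, Golf, Charlie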